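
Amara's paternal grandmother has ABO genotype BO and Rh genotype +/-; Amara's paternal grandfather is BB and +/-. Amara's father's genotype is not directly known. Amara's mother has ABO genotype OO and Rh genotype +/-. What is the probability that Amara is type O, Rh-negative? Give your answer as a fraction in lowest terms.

1/16

Amara's father's ABO genotype from BO × BB: 1/2 BB, 1/2 BO.
Crossing each possibility with the mother OO and summing P(type O): 1/2·0 + 1/2·1/2 = 1/4.
Similarly for Rh via the father's Rh distribution: P(Rh-) = 1/4.
Independent loci: 1/4 × 1/4 = 1/16.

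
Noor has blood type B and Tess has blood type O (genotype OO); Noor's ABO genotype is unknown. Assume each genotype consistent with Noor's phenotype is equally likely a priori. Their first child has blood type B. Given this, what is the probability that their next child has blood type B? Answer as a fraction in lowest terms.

Possible genotypes: Noor ∈ {BB, BO}; Tess ∈ {OO}.
Weight each parental genotype pair by prior × P(type-B child):
  BB × OO: posterior weight 2/3; P(next child type B) = 1.
  BO × OO: posterior weight 1/3; P(next child type B) = 1/2.
Weighted sum = 5/6.

5/6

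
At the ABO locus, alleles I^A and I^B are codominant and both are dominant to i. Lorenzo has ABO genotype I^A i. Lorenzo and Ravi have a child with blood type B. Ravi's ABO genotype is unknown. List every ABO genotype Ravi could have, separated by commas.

I^A I^B, I^B I^B, I^B i

For each candidate genotype of Ravi, check whether crossing it with I^A i can produce every observed child phenotype.
  I^A I^A → possible child types {A} ✗
  I^A I^B → possible child types {A, B, AB} ✓
  I^A i → possible child types {O, A} ✗
  I^B I^B → possible child types {B, AB} ✓
  I^B i → possible child types {O, A, B, AB} ✓
  i i → possible child types {O, A} ✗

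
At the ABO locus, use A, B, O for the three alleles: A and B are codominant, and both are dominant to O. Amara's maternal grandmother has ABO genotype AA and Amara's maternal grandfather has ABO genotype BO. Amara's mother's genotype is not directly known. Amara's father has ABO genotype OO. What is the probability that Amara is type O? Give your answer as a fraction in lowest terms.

Amara's mother's ABO genotype from AA × BO: 1/2 AB, 1/2 AO.
Crossing each possibility with the father OO and summing P(type O): 1/2·0 + 1/2·1/2 = 1/4.

1/4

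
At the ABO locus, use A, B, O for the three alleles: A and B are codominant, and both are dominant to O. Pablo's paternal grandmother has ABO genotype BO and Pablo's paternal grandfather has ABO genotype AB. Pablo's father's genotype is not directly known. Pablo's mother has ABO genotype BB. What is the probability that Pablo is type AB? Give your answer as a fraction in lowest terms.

Pablo's father's ABO genotype from BO × AB: 1/4 AB, 1/4 AO, 1/4 BB, 1/4 BO.
Crossing each possibility with the mother BB and summing P(type AB): 1/4·1/2 + 1/4·1/2 + 1/4·0 + 1/4·0 = 1/4.

1/4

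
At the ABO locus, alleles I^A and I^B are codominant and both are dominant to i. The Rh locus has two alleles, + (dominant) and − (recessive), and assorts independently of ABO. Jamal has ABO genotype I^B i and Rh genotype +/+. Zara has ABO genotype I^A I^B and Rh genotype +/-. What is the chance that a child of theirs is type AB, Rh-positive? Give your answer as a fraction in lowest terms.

ABO cross I^B i × I^A I^B → offspring phenotypes: 1/4 A, 1/2 B, 1/4 AB.
Rh cross +/+ × +/- → 1 Rh+.
Independent loci: P(type AB, Rh-positive) = 1/4 × 1 = 1/4.

1/4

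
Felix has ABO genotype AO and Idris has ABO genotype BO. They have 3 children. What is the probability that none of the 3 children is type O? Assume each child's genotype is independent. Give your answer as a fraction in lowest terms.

ABO cross AO × BO → 1/4 O, 1/4 A, 1/4 B, 1/4 AB.
So P(type O) = 1/4 per child.
P(not type O) = 3/4 for one child; (3/4)^3 = 27/64.

27/64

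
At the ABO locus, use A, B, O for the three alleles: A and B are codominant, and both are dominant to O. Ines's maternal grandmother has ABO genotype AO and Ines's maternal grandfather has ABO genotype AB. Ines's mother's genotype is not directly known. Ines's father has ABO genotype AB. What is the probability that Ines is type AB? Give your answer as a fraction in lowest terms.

3/8

Ines's mother's ABO genotype from AO × AB: 1/4 AA, 1/4 AB, 1/4 AO, 1/4 BO.
Crossing each possibility with the father AB and summing P(type AB): 1/4·1/2 + 1/4·1/2 + 1/4·1/4 + 1/4·1/4 = 3/8.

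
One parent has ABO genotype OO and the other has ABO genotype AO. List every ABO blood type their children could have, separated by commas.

O, A

Gametes from OO × AO give offspring ABO genotypes AO, OO, i.e. phenotypes O, A.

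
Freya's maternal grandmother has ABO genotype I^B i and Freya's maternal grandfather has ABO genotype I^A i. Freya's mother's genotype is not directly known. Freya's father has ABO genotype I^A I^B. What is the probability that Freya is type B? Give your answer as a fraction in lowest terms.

3/8

Freya's mother's ABO genotype from I^B i × I^A i: 1/4 I^A I^B, 1/4 I^A i, 1/4 I^B i, 1/4 i i.
Crossing each possibility with the father I^A I^B and summing P(type B): 1/4·1/4 + 1/4·1/4 + 1/4·1/2 + 1/4·1/2 = 3/8.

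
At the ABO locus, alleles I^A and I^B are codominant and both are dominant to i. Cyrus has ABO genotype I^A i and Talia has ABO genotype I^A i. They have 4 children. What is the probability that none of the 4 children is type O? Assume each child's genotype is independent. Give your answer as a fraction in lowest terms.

ABO cross I^A i × I^A i → 1/4 O, 3/4 A.
So P(type O) = 1/4 per child.
P(not type O) = 3/4 for one child; (3/4)^4 = 81/256.

81/256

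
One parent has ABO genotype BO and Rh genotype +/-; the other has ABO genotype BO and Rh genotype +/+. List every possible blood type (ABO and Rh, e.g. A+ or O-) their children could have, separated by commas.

O+, B+

Gametes from BO × BO give offspring ABO genotypes BB, BO, OO, i.e. phenotypes O, B.
Rh cross +/- × +/+ → phenotypes Rh+.
Combining independently: O+, B+.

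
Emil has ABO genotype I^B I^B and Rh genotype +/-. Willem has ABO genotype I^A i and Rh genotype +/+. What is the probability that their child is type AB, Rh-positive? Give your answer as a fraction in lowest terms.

1/2

ABO cross I^B I^B × I^A i → offspring phenotypes: 1/2 B, 1/2 AB.
Rh cross +/- × +/+ → 1 Rh+.
Independent loci: P(type AB, Rh-positive) = 1/2 × 1 = 1/2.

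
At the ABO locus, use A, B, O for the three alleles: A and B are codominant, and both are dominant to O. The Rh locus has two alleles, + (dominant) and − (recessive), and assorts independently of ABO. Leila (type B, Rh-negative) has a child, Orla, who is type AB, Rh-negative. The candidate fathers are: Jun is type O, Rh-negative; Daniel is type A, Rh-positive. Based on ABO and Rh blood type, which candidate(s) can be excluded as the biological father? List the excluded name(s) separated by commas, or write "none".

Jun

A candidate is excluded only if no genotype consistent with his phenotype could produce a type AB, Rh-negative child with a type B, Rh-negative mother.
Jun (type O, Rh-): no genotype consistent with that phenotype can produce a type-AB Rh- child with a type-B mother.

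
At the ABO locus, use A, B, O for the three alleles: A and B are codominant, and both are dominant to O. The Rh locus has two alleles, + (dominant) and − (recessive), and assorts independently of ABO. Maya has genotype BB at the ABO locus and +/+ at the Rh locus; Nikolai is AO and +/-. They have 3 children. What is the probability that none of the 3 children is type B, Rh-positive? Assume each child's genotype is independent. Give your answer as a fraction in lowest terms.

ABO cross BB × AO → 1/2 B, 1/2 AB.
Rh cross +/+ × +/- → 1 Rh+; so P(type B, Rh-positive) = 1/2 × 1 = 1/2 per child.
P(not type B, Rh-positive) = 1/2 for one child; (1/2)^3 = 1/8.

1/8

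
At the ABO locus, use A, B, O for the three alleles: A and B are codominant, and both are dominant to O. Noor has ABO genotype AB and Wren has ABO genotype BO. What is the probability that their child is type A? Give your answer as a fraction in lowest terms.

1/4

ABO cross AB × BO → offspring phenotypes: 1/4 A, 1/2 B, 1/4 AB.
So P(type A) = 1/4.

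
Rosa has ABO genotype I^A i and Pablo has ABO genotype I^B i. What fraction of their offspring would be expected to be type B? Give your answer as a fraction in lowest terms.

ABO cross I^A i × I^B i → offspring phenotypes: 1/4 O, 1/4 A, 1/4 B, 1/4 AB.
So P(type B) = 1/4.

1/4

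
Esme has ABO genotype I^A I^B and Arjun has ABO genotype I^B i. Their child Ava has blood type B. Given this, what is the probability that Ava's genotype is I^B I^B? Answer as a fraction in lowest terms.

1/2

Cross I^A I^B × I^B i → 1/4 I^A I^B, 1/4 I^A i, 1/4 I^B I^B, 1/4 I^B i.
Type-B genotypes among offspring: I^B I^B (1/4), I^B i (1/4); total 1/2.
P(I^B I^B | type B) = (1/4) / (1/2) = 1/2.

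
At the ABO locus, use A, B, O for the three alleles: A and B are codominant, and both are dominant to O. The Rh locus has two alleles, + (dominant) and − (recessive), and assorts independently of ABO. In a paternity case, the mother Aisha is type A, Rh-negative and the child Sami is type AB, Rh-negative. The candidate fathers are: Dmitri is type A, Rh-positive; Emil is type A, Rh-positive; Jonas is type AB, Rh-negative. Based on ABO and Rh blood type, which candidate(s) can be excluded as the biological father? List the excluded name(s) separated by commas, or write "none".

A candidate is excluded only if no genotype consistent with his phenotype could produce a type AB, Rh-negative child with a type A, Rh-negative mother.
Dmitri (type A, Rh+): no genotype consistent with that phenotype can produce a type-AB Rh- child with a type-A mother.
Emil (type A, Rh+): no genotype consistent with that phenotype can produce a type-AB Rh- child with a type-A mother.

Dmitri, Emil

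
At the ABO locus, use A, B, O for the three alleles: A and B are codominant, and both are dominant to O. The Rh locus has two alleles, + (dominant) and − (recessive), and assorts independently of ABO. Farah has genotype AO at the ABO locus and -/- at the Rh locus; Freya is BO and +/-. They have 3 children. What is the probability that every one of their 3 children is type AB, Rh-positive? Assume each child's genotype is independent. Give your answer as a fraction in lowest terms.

ABO cross AO × BO → 1/4 O, 1/4 A, 1/4 B, 1/4 AB.
Rh cross -/- × +/- → 1/2 Rh+, 1/2 Rh-; so P(type AB, Rh-positive) = 1/4 × 1/2 = 1/8 per child.
All 3 independent: (1/8)^3 = 1/512.

1/512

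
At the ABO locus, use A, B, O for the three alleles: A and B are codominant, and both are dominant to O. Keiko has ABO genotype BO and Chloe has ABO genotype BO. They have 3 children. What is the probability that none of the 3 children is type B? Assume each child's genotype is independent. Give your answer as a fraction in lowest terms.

ABO cross BO × BO → 1/4 O, 3/4 B.
So P(type B) = 3/4 per child.
P(not type B) = 1/4 for one child; (1/4)^3 = 1/64.

1/64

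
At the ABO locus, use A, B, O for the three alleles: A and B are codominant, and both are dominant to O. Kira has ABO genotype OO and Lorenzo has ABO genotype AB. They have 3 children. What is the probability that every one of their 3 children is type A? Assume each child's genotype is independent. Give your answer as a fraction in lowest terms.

ABO cross OO × AB → 1/2 A, 1/2 B.
So P(type A) = 1/2 per child.
All 3 independent: (1/2)^3 = 1/8.

1/8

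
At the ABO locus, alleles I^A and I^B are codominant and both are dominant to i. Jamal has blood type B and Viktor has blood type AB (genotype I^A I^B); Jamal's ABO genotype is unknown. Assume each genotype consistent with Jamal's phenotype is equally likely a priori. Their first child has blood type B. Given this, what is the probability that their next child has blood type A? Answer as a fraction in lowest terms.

Possible genotypes: Jamal ∈ {I^B I^B, I^B i}; Viktor ∈ {I^A I^B}.
Weight each parental genotype pair by prior × P(type-B child):
  I^B I^B × I^A I^B: posterior weight 1/2; P(next child type A) = 0.
  I^B i × I^A I^B: posterior weight 1/2; P(next child type A) = 1/4.
Weighted sum = 1/8.

1/8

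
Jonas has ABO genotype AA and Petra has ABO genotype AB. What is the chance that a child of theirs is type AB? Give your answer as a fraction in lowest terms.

1/2

ABO cross AA × AB → offspring phenotypes: 1/2 A, 1/2 AB.
So P(type AB) = 1/2.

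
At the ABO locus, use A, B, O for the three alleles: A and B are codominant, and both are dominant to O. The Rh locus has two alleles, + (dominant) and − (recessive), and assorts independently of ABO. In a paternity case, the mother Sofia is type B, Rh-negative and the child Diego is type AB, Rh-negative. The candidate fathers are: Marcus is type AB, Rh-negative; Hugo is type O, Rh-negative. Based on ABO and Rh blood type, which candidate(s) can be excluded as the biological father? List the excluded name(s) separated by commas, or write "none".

Hugo

A candidate is excluded only if no genotype consistent with his phenotype could produce a type AB, Rh-negative child with a type B, Rh-negative mother.
Hugo (type O, Rh-): no genotype consistent with that phenotype can produce a type-AB Rh- child with a type-B mother.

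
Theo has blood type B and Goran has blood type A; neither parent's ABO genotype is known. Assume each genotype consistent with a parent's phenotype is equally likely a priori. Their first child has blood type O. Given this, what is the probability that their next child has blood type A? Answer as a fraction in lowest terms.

1/4

Possible genotypes: Theo ∈ {BB, BO}; Goran ∈ {AA, AO}.
Weight each parental genotype pair by prior × P(type-O child):
  BO × AO: posterior weight 1; P(next child type A) = 1/4.
Weighted sum = 1/4.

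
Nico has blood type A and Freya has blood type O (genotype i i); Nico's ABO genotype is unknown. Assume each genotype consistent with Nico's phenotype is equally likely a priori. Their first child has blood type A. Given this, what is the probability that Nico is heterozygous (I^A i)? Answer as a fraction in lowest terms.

1/3

Possible genotypes: Nico ∈ {I^A I^A, I^A i}; Freya ∈ {i i}.
Weight each parental genotype pair by prior × P(type-A child):
  I^A I^A × i i: posterior weight 2/3.
  I^A i × i i: posterior weight 1/3.
Sum the posterior weight over pairs where Nico is I^A i: 1/3.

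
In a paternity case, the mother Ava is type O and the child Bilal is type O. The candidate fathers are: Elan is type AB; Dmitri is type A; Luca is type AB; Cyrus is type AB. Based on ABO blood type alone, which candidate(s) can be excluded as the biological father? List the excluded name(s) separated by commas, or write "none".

A candidate is excluded only if no genotype consistent with his phenotype could produce a type O child with a type O mother.
Elan (type AB): no genotype consistent with that phenotype can produce a type-O child with a type-O mother.
Luca (type AB): no genotype consistent with that phenotype can produce a type-O child with a type-O mother.
Cyrus (type AB): no genotype consistent with that phenotype can produce a type-O child with a type-O mother.

Elan, Luca, Cyrus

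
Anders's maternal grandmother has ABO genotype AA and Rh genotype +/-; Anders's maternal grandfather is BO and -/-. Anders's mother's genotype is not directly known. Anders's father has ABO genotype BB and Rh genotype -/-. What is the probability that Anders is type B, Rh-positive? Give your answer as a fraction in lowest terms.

Anders's mother's ABO genotype from AA × BO: 1/2 AB, 1/2 AO.
Crossing each possibility with the father BB and summing P(type B): 1/2·1/2 + 1/2·1/2 = 1/2.
Similarly for Rh via the mother's Rh distribution: P(Rh+) = 1/4.
Independent loci: 1/2 × 1/4 = 1/8.

1/8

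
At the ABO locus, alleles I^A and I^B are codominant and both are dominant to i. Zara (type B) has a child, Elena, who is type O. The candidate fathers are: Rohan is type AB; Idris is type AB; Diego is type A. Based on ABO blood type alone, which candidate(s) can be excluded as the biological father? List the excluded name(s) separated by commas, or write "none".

Rohan, Idris

A candidate is excluded only if no genotype consistent with his phenotype could produce a type O child with a type B mother.
Rohan (type AB): no genotype consistent with that phenotype can produce a type-O child with a type-B mother.
Idris (type AB): no genotype consistent with that phenotype can produce a type-O child with a type-B mother.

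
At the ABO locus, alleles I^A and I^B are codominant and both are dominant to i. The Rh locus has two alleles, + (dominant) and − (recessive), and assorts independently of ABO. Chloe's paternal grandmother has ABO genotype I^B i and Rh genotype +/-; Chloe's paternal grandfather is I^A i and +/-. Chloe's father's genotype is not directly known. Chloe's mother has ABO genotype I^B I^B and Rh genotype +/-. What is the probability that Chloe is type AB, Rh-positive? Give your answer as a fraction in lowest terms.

Chloe's father's ABO genotype from I^B i × I^A i: 1/4 I^A I^B, 1/4 I^A i, 1/4 I^B i, 1/4 i i.
Crossing each possibility with the mother I^B I^B and summing P(type AB): 1/4·1/2 + 1/4·1/2 + 1/4·0 + 1/4·0 = 1/4.
Similarly for Rh via the father's Rh distribution: P(Rh+) = 3/4.
Independent loci: 1/4 × 3/4 = 3/16.

3/16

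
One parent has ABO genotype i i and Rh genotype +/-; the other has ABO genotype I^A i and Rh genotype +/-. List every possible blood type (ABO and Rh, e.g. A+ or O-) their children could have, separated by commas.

O+, O-, A+, A-

Gametes from i i × I^A i give offspring ABO genotypes I^A i, i i, i.e. phenotypes O, A.
Rh cross +/- × +/- → phenotypes Rh+, Rh-.
Combining independently: O+, O-, A+, A-.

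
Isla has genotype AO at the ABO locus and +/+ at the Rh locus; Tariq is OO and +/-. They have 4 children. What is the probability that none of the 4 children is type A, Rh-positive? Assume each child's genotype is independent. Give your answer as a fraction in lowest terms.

ABO cross AO × OO → 1/2 O, 1/2 A.
Rh cross +/+ × +/- → 1 Rh+; so P(type A, Rh-positive) = 1/2 × 1 = 1/2 per child.
P(not type A, Rh-positive) = 1/2 for one child; (1/2)^4 = 1/16.

1/16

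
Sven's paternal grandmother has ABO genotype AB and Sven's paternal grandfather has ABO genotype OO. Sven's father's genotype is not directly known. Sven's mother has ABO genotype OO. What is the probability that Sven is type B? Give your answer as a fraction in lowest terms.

Sven's father's ABO genotype from AB × OO: 1/2 AO, 1/2 BO.
Crossing each possibility with the mother OO and summing P(type B): 1/2·0 + 1/2·1/2 = 1/4.

1/4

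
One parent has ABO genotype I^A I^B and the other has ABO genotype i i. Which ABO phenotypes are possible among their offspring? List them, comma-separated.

A, B

Gametes from I^A I^B × i i give offspring ABO genotypes I^A i, I^B i, i.e. phenotypes A, B.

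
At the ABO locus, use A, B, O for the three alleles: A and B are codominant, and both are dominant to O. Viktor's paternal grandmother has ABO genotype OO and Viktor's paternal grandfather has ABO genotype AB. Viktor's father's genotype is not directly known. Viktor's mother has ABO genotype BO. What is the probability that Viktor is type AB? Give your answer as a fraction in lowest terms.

Viktor's father's ABO genotype from OO × AB: 1/2 AO, 1/2 BO.
Crossing each possibility with the mother BO and summing P(type AB): 1/2·1/4 + 1/2·0 = 1/8.

1/8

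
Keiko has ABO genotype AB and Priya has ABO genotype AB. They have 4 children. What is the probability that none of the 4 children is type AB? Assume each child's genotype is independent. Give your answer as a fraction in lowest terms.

ABO cross AB × AB → 1/4 A, 1/4 B, 1/2 AB.
So P(type AB) = 1/2 per child.
P(not type AB) = 1/2 for one child; (1/2)^4 = 1/16.

1/16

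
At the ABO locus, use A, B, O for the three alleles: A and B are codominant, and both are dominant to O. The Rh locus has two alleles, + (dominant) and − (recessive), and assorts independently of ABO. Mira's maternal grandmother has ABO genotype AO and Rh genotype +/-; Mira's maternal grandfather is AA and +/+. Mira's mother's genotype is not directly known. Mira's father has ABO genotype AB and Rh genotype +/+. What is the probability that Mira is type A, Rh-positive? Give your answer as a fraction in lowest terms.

1/2

Mira's mother's ABO genotype from AO × AA: 1/2 AA, 1/2 AO.
Crossing each possibility with the father AB and summing P(type A): 1/2·1/2 + 1/2·1/2 = 1/2.
Similarly for Rh via the mother's Rh distribution: P(Rh+) = 1.
Independent loci: 1/2 × 1 = 1/2.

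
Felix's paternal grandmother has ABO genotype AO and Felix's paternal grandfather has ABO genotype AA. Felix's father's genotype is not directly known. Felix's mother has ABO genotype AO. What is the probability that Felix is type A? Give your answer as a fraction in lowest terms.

7/8

Felix's father's ABO genotype from AO × AA: 1/2 AA, 1/2 AO.
Crossing each possibility with the mother AO and summing P(type A): 1/2·1 + 1/2·3/4 = 7/8.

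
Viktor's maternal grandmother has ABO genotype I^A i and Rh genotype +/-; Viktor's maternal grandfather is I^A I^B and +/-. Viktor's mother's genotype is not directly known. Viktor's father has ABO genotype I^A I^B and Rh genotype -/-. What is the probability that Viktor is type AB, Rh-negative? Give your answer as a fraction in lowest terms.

3/16

Viktor's mother's ABO genotype from I^A i × I^A I^B: 1/4 I^A I^A, 1/4 I^A I^B, 1/4 I^A i, 1/4 I^B i.
Crossing each possibility with the father I^A I^B and summing P(type AB): 1/4·1/2 + 1/4·1/2 + 1/4·1/4 + 1/4·1/4 = 3/8.
Similarly for Rh via the mother's Rh distribution: P(Rh-) = 1/2.
Independent loci: 3/8 × 1/2 = 3/16.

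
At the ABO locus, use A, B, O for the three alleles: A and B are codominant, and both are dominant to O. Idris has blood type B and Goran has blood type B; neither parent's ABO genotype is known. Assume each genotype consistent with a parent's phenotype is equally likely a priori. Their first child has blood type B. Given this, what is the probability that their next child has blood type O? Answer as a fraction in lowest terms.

Possible genotypes: Idris ∈ {BB, BO}; Goran ∈ {BB, BO}.
Weight each parental genotype pair by prior × P(type-B child):
  BB × BB: posterior weight 4/15; P(next child type O) = 0.
  BB × BO: posterior weight 4/15; P(next child type O) = 0.
  BO × BB: posterior weight 4/15; P(next child type O) = 0.
  BO × BO: posterior weight 1/5; P(next child type O) = 1/4.
Weighted sum = 1/20.

1/20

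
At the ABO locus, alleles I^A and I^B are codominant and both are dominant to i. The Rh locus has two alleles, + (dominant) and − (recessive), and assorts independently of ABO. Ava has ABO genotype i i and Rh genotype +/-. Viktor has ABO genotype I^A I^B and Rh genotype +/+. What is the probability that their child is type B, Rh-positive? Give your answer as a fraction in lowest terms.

1/2

ABO cross i i × I^A I^B → offspring phenotypes: 1/2 A, 1/2 B.
Rh cross +/- × +/+ → 1 Rh+.
Independent loci: P(type B, Rh-positive) = 1/2 × 1 = 1/2.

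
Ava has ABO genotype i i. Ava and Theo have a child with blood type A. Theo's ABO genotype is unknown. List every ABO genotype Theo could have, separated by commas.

For each candidate genotype of Theo, check whether crossing it with i i can produce every observed child phenotype.
  I^A I^A → possible child types {A} ✓
  I^A I^B → possible child types {A, B} ✓
  I^A i → possible child types {O, A} ✓
  I^B I^B → possible child types {B} ✗
  I^B i → possible child types {O, B} ✗
  i i → possible child types {O} ✗

I^A I^A, I^A I^B, I^A i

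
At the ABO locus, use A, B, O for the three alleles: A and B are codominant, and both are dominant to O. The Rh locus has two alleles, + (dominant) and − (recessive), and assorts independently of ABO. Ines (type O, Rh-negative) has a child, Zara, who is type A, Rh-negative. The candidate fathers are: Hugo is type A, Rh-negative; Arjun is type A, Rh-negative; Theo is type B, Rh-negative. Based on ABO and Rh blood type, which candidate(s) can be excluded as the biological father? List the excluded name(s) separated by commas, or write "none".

Theo

A candidate is excluded only if no genotype consistent with his phenotype could produce a type A, Rh-negative child with a type O, Rh-negative mother.
Theo (type B, Rh-): no genotype consistent with that phenotype can produce a type-A Rh- child with a type-O mother.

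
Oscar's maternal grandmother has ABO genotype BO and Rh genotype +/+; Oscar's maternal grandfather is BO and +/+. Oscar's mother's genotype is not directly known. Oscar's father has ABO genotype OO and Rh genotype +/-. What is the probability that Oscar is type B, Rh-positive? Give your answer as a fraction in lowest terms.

Oscar's mother's ABO genotype from BO × BO: 1/4 BB, 1/2 BO, 1/4 OO.
Crossing each possibility with the father OO and summing P(type B): 1/4·1 + 1/2·1/2 + 1/4·0 = 1/2.
Similarly for Rh via the mother's Rh distribution: P(Rh+) = 1.
Independent loci: 1/2 × 1 = 1/2.

1/2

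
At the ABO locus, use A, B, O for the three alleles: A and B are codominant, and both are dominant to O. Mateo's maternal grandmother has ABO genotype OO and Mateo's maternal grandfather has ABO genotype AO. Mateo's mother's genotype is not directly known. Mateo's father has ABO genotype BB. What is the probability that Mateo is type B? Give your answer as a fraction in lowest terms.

Mateo's mother's ABO genotype from OO × AO: 1/2 AO, 1/2 OO.
Crossing each possibility with the father BB and summing P(type B): 1/2·1/2 + 1/2·1 = 3/4.

3/4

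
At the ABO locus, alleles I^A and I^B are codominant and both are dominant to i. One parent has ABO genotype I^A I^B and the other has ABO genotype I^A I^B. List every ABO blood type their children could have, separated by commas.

A, B, AB

Gametes from I^A I^B × I^A I^B give offspring ABO genotypes I^A I^A, I^A I^B, I^B I^B, i.e. phenotypes A, B, AB.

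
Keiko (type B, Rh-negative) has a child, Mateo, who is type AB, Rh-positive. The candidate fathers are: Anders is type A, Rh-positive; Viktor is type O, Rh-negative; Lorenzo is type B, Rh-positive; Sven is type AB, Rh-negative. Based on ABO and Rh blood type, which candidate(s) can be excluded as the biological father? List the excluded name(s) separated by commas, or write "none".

A candidate is excluded only if no genotype consistent with his phenotype could produce a type AB, Rh-positive child with a type B, Rh-negative mother.
Viktor (type O, Rh-): no genotype consistent with that phenotype can produce a type-AB Rh+ child with a type-B mother.
Lorenzo (type B, Rh+): no genotype consistent with that phenotype can produce a type-AB Rh+ child with a type-B mother.
Sven (type AB, Rh-): no genotype consistent with that phenotype can produce a type-AB Rh+ child with a type-B mother.

Viktor, Lorenzo, Sven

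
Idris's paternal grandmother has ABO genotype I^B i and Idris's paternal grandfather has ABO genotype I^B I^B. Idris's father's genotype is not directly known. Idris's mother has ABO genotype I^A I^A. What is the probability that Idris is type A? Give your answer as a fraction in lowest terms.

1/4

Idris's father's ABO genotype from I^B i × I^B I^B: 1/2 I^B I^B, 1/2 I^B i.
Crossing each possibility with the mother I^A I^A and summing P(type A): 1/2·0 + 1/2·1/2 = 1/4.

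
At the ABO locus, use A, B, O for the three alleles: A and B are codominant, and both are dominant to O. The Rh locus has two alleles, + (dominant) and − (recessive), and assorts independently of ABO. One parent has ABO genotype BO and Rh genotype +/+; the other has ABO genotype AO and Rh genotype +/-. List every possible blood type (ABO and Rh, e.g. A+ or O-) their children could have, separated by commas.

Gametes from BO × AO give offspring ABO genotypes AB, AO, BO, OO, i.e. phenotypes O, A, B, AB.
Rh cross +/+ × +/- → phenotypes Rh+.
Combining independently: O+, A+, B+, AB+.

O+, A+, B+, AB+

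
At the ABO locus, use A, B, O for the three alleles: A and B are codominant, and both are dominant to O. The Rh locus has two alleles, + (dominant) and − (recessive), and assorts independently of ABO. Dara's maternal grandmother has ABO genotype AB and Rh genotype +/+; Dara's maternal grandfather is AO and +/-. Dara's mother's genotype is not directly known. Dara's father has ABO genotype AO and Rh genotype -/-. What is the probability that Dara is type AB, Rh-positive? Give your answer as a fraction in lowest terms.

3/32

Dara's mother's ABO genotype from AB × AO: 1/4 AA, 1/4 AB, 1/4 AO, 1/4 BO.
Crossing each possibility with the father AO and summing P(type AB): 1/4·0 + 1/4·1/4 + 1/4·0 + 1/4·1/4 = 1/8.
Similarly for Rh via the mother's Rh distribution: P(Rh+) = 3/4.
Independent loci: 1/8 × 3/4 = 3/32.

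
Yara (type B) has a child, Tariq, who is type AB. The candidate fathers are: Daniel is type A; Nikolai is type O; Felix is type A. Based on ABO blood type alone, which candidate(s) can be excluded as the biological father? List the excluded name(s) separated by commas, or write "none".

Nikolai

A candidate is excluded only if no genotype consistent with his phenotype could produce a type AB child with a type B mother.
Nikolai (type O): no genotype consistent with that phenotype can produce a type-AB child with a type-B mother.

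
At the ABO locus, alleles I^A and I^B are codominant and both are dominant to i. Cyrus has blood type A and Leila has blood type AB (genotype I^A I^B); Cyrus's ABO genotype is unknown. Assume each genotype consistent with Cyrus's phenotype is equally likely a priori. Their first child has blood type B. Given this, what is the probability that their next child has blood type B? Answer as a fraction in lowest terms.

1/4

Possible genotypes: Cyrus ∈ {I^A I^A, I^A i}; Leila ∈ {I^A I^B}.
Weight each parental genotype pair by prior × P(type-B child):
  I^A i × I^A I^B: posterior weight 1; P(next child type B) = 1/4.
Weighted sum = 1/4.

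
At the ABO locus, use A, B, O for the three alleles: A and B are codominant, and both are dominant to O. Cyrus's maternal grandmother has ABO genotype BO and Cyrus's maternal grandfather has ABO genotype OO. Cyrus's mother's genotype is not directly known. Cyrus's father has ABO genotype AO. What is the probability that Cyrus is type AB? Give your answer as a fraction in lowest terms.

1/8

Cyrus's mother's ABO genotype from BO × OO: 1/2 BO, 1/2 OO.
Crossing each possibility with the father AO and summing P(type AB): 1/2·1/4 + 1/2·0 = 1/8.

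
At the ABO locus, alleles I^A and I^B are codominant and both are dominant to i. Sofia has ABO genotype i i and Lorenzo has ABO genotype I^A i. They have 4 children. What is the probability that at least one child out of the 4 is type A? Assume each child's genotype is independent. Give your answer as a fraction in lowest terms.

ABO cross i i × I^A i → 1/2 O, 1/2 A.
So P(type A) = 1/2 per child.
P(none) = (1/2)^4 = 1/16; P(at least one) = 1 − 1/16 = 15/16.

15/16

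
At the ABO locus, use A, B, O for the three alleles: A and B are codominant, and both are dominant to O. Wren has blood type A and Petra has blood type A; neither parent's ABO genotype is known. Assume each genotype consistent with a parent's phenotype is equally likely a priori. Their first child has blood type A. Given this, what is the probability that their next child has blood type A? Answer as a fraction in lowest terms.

19/20

Possible genotypes: Wren ∈ {AA, AO}; Petra ∈ {AA, AO}.
Weight each parental genotype pair by prior × P(type-A child):
  AA × AA: posterior weight 4/15; P(next child type A) = 1.
  AA × AO: posterior weight 4/15; P(next child type A) = 1.
  AO × AA: posterior weight 4/15; P(next child type A) = 1.
  AO × AO: posterior weight 1/5; P(next child type A) = 3/4.
Weighted sum = 19/20.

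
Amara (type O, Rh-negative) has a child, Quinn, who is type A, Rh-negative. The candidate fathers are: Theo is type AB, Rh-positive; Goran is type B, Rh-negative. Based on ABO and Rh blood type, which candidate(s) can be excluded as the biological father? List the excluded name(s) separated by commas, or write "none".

A candidate is excluded only if no genotype consistent with his phenotype could produce a type A, Rh-negative child with a type O, Rh-negative mother.
Goran (type B, Rh-): no genotype consistent with that phenotype can produce a type-A Rh- child with a type-O mother.

Goran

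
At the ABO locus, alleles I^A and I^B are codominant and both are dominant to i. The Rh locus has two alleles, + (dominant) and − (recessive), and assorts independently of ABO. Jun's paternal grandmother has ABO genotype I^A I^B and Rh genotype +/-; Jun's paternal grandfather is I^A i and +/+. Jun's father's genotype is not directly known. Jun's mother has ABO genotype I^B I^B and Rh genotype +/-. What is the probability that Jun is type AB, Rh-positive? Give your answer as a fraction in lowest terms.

7/16

Jun's father's ABO genotype from I^A I^B × I^A i: 1/4 I^A I^A, 1/4 I^A I^B, 1/4 I^A i, 1/4 I^B i.
Crossing each possibility with the mother I^B I^B and summing P(type AB): 1/4·1 + 1/4·1/2 + 1/4·1/2 + 1/4·0 = 1/2.
Similarly for Rh via the father's Rh distribution: P(Rh+) = 7/8.
Independent loci: 1/2 × 7/8 = 7/16.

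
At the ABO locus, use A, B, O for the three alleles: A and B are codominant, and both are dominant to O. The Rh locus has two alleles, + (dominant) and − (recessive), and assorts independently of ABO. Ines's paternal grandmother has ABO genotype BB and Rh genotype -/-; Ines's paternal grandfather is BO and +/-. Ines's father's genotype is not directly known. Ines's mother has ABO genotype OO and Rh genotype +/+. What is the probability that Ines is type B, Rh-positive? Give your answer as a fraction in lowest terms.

3/4

Ines's father's ABO genotype from BB × BO: 1/2 BB, 1/2 BO.
Crossing each possibility with the mother OO and summing P(type B): 1/2·1 + 1/2·1/2 = 3/4.
Similarly for Rh via the father's Rh distribution: P(Rh+) = 1.
Independent loci: 3/4 × 1 = 3/4.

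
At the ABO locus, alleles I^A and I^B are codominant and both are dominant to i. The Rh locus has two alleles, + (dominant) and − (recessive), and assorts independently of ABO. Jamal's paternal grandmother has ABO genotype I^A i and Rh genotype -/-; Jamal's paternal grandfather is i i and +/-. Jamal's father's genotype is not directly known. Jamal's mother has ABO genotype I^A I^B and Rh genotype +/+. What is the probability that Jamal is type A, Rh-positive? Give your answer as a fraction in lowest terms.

1/2

Jamal's father's ABO genotype from I^A i × i i: 1/2 I^A i, 1/2 i i.
Crossing each possibility with the mother I^A I^B and summing P(type A): 1/2·1/2 + 1/2·1/2 = 1/2.
Similarly for Rh via the father's Rh distribution: P(Rh+) = 1.
Independent loci: 1/2 × 1 = 1/2.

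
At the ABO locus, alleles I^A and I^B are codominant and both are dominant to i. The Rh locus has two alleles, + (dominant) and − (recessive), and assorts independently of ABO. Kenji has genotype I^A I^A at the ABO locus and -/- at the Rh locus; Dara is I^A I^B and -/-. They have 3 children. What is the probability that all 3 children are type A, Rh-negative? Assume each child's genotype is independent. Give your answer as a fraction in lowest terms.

1/8

ABO cross I^A I^A × I^A I^B → 1/2 A, 1/2 AB.
Rh cross -/- × -/- → 1 Rh-; so P(type A, Rh-negative) = 1/2 × 1 = 1/2 per child.
All 3 independent: (1/2)^3 = 1/8.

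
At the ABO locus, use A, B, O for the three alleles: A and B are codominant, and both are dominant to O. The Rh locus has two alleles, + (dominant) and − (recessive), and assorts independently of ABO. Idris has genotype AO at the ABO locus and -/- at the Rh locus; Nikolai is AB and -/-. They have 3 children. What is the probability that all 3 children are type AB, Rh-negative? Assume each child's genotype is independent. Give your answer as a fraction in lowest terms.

1/64

ABO cross AO × AB → 1/2 A, 1/4 B, 1/4 AB.
Rh cross -/- × -/- → 1 Rh-; so P(type AB, Rh-negative) = 1/4 × 1 = 1/4 per child.
All 3 independent: (1/4)^3 = 1/64.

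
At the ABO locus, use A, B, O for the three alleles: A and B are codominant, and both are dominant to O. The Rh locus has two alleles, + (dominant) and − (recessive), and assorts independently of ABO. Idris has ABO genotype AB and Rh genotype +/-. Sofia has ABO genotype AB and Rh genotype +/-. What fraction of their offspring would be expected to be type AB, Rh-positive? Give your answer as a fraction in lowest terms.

ABO cross AB × AB → offspring phenotypes: 1/4 A, 1/4 B, 1/2 AB.
Rh cross +/- × +/- → 3/4 Rh+, 1/4 Rh-.
Independent loci: P(type AB, Rh-positive) = 1/2 × 3/4 = 3/8.

3/8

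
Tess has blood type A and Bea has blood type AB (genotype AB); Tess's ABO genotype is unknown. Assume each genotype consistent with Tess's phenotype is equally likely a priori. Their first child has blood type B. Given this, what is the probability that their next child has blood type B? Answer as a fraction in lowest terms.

Possible genotypes: Tess ∈ {AA, AO}; Bea ∈ {AB}.
Weight each parental genotype pair by prior × P(type-B child):
  AO × AB: posterior weight 1; P(next child type B) = 1/4.
Weighted sum = 1/4.

1/4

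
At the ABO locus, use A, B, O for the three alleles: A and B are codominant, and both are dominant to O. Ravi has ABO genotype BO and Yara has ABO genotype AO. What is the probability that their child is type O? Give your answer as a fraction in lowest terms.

ABO cross BO × AO → offspring phenotypes: 1/4 O, 1/4 A, 1/4 B, 1/4 AB.
So P(type O) = 1/4.

1/4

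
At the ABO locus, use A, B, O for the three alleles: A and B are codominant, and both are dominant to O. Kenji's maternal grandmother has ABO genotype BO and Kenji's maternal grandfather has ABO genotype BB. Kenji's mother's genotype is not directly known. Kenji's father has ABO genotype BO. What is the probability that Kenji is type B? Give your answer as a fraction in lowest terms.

Kenji's mother's ABO genotype from BO × BB: 1/2 BB, 1/2 BO.
Crossing each possibility with the father BO and summing P(type B): 1/2·1 + 1/2·3/4 = 7/8.

7/8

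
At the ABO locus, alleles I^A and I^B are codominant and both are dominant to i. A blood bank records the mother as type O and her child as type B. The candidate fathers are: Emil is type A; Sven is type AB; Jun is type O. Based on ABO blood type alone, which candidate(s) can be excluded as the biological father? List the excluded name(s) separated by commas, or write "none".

Emil, Jun

A candidate is excluded only if no genotype consistent with his phenotype could produce a type B child with a type O mother.
Emil (type A): no genotype consistent with that phenotype can produce a type-B child with a type-O mother.
Jun (type O): no genotype consistent with that phenotype can produce a type-B child with a type-O mother.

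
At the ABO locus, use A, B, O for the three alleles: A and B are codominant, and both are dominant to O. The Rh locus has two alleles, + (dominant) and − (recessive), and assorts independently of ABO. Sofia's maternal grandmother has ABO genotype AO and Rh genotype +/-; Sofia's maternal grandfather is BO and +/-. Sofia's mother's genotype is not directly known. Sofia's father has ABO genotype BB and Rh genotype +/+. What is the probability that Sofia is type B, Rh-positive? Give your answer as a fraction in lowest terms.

3/4

Sofia's mother's ABO genotype from AO × BO: 1/4 AB, 1/4 AO, 1/4 BO, 1/4 OO.
Crossing each possibility with the father BB and summing P(type B): 1/4·1/2 + 1/4·1/2 + 1/4·1 + 1/4·1 = 3/4.
Similarly for Rh via the mother's Rh distribution: P(Rh+) = 1.
Independent loci: 3/4 × 1 = 3/4.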